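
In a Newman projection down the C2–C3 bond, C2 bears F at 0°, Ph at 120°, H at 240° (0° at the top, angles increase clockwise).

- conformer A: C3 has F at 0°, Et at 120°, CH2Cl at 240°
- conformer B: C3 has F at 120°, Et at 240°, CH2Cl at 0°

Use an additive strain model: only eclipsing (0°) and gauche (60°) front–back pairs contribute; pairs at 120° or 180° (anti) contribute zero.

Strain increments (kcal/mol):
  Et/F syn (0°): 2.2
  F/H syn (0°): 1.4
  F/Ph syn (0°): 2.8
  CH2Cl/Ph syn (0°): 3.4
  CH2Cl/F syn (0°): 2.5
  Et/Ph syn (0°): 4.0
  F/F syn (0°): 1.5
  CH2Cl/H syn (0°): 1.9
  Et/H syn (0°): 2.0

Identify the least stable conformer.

A (eclipsed): F–F eclipsed, Ph–Et eclipsed, H–CH2Cl eclipsed; 1.5 + 4.0 + 1.9 = 7.4 kcal/mol.
B (eclipsed): F–CH2Cl eclipsed, Ph–F eclipsed, H–Et eclipsed; 2.5 + 2.8 + 2.0 = 7.3 kcal/mol.
A has the highest total (7.4 kcal/mol).

A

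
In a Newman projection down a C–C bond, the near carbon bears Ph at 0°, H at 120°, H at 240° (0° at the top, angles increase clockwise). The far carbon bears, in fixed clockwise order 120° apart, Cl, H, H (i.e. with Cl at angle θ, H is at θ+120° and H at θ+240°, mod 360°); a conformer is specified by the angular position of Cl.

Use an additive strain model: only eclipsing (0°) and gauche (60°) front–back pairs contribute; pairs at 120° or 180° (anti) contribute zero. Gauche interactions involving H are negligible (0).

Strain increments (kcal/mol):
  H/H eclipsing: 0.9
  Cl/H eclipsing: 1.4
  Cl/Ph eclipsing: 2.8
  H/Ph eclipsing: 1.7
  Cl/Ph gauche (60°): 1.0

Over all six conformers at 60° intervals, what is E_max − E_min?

4.6 kcal/mol

Cl at 0° is eclipsed. Ph at 0° is eclipsed with Cl at 0° (2.8); H at 120° is eclipsed with H at 120° (0.9); H at 240° is eclipsed with H at 240° (0.9). Total 4.6 kcal/mol.
Cl at 60° is staggered. Ph at 0° is gauche with Cl at 60° (1.0). Total 1.0 kcal/mol.
Cl at 120° is eclipsed. Ph at 0° is eclipsed with H at 0° (1.7); H at 120° is eclipsed with Cl at 120° (1.4); H at 240° is eclipsed with H at 240° (0.9). Total 4.0 kcal/mol.
Cl at 180° (staggered): no non-H gauche contacts → 0.0 kcal/mol.
Cl at 240° is eclipsed. Ph at 0° is eclipsed with H at 0° (1.7); H at 120° is eclipsed with H at 120° (0.9); H at 240° is eclipsed with Cl at 240° (1.4). Total 4.0 kcal/mol.
Cl at 300° is staggered. Ph at 0° is gauche with Cl at 300° (1.0). Total 1.0 kcal/mol.
Max at 0° (4.6 kcal/mol), min at 180° (0.0 kcal/mol); barrier = 4.6 kcal/mol.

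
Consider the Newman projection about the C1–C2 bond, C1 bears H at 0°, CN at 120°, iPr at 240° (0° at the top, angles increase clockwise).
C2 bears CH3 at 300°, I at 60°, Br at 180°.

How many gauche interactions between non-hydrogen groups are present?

4

Non-H gauche pairs: CN(120°)/I(60°); CN(120°)/Br(180°); iPr(240°)/CH3(300°); iPr(240°)/Br(180°) — 4 interactions.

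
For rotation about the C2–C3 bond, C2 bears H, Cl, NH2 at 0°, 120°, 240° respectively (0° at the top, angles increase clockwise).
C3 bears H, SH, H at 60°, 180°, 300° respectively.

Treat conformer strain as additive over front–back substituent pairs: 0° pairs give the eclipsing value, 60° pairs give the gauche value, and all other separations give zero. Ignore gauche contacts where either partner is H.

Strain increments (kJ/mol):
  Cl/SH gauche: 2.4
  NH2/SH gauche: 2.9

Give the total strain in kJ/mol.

5.3 kJ/mol

This conformer (staggered): Cl(120°)/SH(180°) gauche 2.4; NH2(240°)/SH(180°) gauche 2.9 → 5.3 kJ/mol.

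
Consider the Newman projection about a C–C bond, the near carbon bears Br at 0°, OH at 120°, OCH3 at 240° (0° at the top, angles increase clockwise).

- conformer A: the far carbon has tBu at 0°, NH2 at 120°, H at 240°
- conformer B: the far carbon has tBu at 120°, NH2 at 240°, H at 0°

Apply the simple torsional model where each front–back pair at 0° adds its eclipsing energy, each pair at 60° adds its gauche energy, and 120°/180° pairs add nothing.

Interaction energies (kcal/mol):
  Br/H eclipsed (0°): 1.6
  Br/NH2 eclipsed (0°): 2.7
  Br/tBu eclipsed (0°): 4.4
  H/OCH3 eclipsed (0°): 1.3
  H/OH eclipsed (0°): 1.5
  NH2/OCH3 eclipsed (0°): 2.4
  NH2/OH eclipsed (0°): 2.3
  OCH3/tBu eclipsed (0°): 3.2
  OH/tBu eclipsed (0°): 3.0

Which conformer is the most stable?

A is eclipsed. Br at 0° is eclipsed with tBu at 0° (4.4); OH at 120° is eclipsed with NH2 at 120° (2.3); OCH3 at 240° is eclipsed with H at 240° (1.3). Total 8.0 kcal/mol.
B is eclipsed. Br at 0° is eclipsed with H at 0° (1.6); OH at 120° is eclipsed with tBu at 120° (3.0); OCH3 at 240° is eclipsed with NH2 at 240° (2.4). Total 7.0 kcal/mol.
B has the lowest total (7.0 kcal/mol).

B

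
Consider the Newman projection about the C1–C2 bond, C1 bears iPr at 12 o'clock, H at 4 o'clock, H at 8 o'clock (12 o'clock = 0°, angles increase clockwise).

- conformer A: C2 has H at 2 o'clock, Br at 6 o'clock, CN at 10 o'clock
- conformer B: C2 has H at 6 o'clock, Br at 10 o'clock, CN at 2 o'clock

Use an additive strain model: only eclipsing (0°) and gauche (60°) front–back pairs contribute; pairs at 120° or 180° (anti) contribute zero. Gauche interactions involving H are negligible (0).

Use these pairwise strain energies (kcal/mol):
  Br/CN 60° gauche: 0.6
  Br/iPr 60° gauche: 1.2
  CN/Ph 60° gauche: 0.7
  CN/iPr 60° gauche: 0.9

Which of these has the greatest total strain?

A (staggered): iPr–CN gauche; 0.9 = 0.9 kcal/mol.
B (staggered): iPr–Br gauche, iPr–CN gauche; 1.2 + 0.9 = 2.1 kcal/mol.
B has the highest total (2.1 kcal/mol).

B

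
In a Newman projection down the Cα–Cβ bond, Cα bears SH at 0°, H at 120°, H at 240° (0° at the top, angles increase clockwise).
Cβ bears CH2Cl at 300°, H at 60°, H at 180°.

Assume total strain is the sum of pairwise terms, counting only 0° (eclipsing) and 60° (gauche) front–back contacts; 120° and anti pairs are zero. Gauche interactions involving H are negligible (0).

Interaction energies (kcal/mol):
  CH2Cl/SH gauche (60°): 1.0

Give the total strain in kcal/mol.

1.0 kcal/mol

This conformer (staggered): SH–CH2Cl gauche; 1.0 = 1.0 kcal/mol.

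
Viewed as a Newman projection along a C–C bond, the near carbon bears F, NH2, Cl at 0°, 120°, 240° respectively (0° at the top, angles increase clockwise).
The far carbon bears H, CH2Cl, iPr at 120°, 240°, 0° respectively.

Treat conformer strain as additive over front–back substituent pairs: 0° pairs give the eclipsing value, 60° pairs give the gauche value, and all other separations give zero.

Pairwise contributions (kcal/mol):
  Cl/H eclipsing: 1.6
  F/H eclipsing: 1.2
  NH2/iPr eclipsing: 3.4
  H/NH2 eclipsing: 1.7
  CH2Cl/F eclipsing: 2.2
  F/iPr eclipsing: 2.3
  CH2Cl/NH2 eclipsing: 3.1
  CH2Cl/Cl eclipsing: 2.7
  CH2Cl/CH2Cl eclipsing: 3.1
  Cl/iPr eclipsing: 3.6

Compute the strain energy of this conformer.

6.7 kcal/mol

This conformer is eclipsed. F at 0° is eclipsed with iPr at 0° (2.3); NH2 at 120° is eclipsed with H at 120° (1.7); Cl at 240° is eclipsed with CH2Cl at 240° (2.7). Total 6.7 kcal/mol.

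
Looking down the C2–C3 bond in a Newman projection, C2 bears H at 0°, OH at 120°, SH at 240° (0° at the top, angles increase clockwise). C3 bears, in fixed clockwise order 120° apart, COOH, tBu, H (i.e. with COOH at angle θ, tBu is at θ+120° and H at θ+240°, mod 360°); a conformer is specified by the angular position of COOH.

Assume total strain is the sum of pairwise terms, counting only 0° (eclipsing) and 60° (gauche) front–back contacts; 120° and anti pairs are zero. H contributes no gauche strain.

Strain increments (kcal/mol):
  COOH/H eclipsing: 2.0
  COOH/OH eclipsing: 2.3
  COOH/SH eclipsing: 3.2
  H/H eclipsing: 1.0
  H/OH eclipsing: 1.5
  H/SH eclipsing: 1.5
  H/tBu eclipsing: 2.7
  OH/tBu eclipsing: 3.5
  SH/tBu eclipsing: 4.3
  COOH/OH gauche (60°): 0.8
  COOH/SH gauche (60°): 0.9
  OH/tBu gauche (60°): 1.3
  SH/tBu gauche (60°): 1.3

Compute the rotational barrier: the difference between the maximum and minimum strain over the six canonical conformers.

5.4 kcal/mol

COOH at 0° (eclipsed): H–COOH eclipsed, OH–tBu eclipsed, SH–H eclipsed; 2.0 + 3.5 + 1.5 = 7.0 kcal/mol.
COOH at 60° (staggered): OH–COOH gauche, OH–tBu gauche, SH–tBu gauche; 0.8 + 1.3 + 1.3 = 3.4 kcal/mol.
COOH at 120° (eclipsed): H–H eclipsed, OH–COOH eclipsed, SH–tBu eclipsed; 1.0 + 2.3 + 4.3 = 7.6 kcal/mol.
COOH at 180° (staggered): OH–COOH gauche, SH–COOH gauche, SH–tBu gauche; 0.8 + 0.9 + 1.3 = 3.0 kcal/mol.
COOH at 240° (eclipsed): H–tBu eclipsed, OH–H eclipsed, SH–COOH eclipsed; 2.7 + 1.5 + 3.2 = 7.4 kcal/mol.
COOH at 300° (staggered): OH–tBu gauche, SH–COOH gauche; 1.3 + 0.9 = 2.2 kcal/mol.
Max at 120° (7.6 kcal/mol), min at 300° (2.2 kcal/mol); barrier = 5.4 kcal/mol.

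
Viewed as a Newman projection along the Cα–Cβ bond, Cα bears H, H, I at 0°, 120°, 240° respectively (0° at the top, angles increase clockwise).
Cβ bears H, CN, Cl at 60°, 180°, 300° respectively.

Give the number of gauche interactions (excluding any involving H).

2

Non-H gauche pairs: I(240°)/CN(180°); I(240°)/Cl(300°) — 2 interactions.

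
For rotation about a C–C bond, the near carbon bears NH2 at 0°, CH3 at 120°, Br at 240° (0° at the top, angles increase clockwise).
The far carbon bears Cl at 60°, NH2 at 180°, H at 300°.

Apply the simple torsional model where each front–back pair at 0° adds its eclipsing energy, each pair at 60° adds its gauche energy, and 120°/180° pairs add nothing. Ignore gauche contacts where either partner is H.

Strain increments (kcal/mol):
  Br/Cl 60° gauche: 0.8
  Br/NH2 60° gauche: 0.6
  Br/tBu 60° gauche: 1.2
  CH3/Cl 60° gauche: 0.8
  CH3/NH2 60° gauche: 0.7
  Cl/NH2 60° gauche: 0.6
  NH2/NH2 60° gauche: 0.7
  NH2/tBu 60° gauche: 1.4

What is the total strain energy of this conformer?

2.7 kcal/mol

This conformer (staggered): NH2(0°)/Cl(60°) gauche 0.6; CH3(120°)/Cl(60°) gauche 0.8; CH3(120°)/NH2(180°) gauche 0.7; Br(240°)/NH2(180°) gauche 0.6 → 2.7 kcal/mol.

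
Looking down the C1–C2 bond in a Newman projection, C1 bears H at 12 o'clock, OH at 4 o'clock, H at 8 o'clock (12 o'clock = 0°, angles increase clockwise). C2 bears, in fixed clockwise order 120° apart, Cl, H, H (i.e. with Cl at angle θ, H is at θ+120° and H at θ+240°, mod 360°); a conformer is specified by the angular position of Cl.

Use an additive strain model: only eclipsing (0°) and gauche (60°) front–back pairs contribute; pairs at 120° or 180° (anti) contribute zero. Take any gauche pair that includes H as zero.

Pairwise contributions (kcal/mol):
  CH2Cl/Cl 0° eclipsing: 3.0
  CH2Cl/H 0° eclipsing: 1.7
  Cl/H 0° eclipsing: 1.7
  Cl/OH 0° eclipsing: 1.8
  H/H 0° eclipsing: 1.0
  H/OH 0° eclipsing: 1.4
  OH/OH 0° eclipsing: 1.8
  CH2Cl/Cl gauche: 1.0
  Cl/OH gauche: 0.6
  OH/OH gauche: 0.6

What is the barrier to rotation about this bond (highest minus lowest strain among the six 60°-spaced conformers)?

Cl at 0° (eclipsed): H–Cl eclipsed, OH–H eclipsed, H–H eclipsed; 1.7 + 1.4 + 1.0 = 4.1 kcal/mol.
Cl at 60° (staggered): OH–Cl gauche; 0.6 = 0.6 kcal/mol.
Cl at 120° (eclipsed): H–H eclipsed, OH–Cl eclipsed, H–H eclipsed; 1.0 + 1.8 + 1.0 = 3.8 kcal/mol.
Cl at 180° (staggered): OH–Cl gauche; 0.6 = 0.6 kcal/mol.
Cl at 240° (eclipsed): H–H eclipsed, OH–H eclipsed, H–Cl eclipsed; 1.0 + 1.4 + 1.7 = 4.1 kcal/mol.
Cl at 300° (staggered): no non-H gauche contacts → 0.0 kcal/mol.
Max at 0° (4.1 kcal/mol), min at 300° (0.0 kcal/mol); barrier = 4.1 kcal/mol.

4.1 kcal/mol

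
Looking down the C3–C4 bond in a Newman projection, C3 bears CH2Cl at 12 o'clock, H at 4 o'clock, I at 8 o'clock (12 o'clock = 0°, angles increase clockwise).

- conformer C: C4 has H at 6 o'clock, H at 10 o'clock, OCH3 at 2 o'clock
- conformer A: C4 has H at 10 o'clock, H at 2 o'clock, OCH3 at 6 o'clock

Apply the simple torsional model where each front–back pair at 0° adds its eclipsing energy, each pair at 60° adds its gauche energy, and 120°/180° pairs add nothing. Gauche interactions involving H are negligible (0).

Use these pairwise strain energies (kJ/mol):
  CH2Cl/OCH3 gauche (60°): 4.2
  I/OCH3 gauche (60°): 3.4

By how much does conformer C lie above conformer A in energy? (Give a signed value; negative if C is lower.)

+0.8 kJ/mol

C (staggered): CH2Cl–OCH3 gauche; 4.2 = 4.2 kJ/mol.
A (staggered): I–OCH3 gauche; 3.4 = 3.4 kJ/mol.
E(C) − E(A) = 4.2 − 3.4 = +0.8 kJ/mol.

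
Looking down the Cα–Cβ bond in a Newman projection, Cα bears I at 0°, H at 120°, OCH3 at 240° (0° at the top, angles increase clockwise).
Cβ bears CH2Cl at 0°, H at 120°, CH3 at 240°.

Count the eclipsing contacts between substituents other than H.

2

Non-H eclipsing pairs: I(0°)/CH2Cl(0°); OCH3(240°)/CH3(240°) — 2 interactions.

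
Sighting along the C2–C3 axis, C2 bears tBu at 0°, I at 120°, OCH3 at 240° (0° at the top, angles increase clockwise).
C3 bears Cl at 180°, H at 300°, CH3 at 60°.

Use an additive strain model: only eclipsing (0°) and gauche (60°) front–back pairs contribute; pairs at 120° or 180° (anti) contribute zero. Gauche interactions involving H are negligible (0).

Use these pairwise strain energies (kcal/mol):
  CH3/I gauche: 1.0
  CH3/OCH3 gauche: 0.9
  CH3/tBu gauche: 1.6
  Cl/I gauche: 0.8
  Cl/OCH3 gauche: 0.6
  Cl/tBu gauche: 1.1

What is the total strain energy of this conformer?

This conformer is staggered. tBu at 0° is gauche with CH3 at 60° (1.6); I at 120° is gauche with Cl at 180° (0.8); I at 120° is gauche with CH3 at 60° (1.0); OCH3 at 240° is gauche with Cl at 180° (0.6). Total 4.0 kcal/mol.

4.0 kcal/mol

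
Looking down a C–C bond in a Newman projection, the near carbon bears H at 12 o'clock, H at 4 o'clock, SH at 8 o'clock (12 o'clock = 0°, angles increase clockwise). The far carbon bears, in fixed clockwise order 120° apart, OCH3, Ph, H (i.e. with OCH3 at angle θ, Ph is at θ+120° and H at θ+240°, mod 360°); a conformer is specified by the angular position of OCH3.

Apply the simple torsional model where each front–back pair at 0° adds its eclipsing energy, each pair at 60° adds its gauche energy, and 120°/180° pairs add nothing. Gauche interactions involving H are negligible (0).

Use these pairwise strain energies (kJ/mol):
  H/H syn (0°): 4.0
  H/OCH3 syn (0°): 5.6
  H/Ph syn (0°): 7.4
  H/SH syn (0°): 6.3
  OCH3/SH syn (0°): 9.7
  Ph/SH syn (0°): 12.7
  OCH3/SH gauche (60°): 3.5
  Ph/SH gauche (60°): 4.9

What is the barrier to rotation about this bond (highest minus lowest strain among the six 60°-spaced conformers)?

OCH3 at 0° is eclipsed. H at 0° is eclipsed with OCH3 at 0° (5.6); H at 120° is eclipsed with Ph at 120° (7.4); SH at 240° is eclipsed with H at 240° (6.3). Total 19.3 kJ/mol.
OCH3 at 60° is staggered. SH at 240° is gauche with Ph at 180° (4.9). Total 4.9 kJ/mol.
OCH3 at 120° is eclipsed. H at 0° is eclipsed with H at 0° (4.0); H at 120° is eclipsed with OCH3 at 120° (5.6); SH at 240° is eclipsed with Ph at 240° (12.7). Total 22.3 kJ/mol.
OCH3 at 180° is staggered. SH at 240° is gauche with OCH3 at 180° (3.5); SH at 240° is gauche with Ph at 300° (4.9). Total 8.4 kJ/mol.
OCH3 at 240° is eclipsed. H at 0° is eclipsed with Ph at 0° (7.4); H at 120° is eclipsed with H at 120° (4.0); SH at 240° is eclipsed with OCH3 at 240° (9.7). Total 21.1 kJ/mol.
OCH3 at 300° is staggered. SH at 240° is gauche with OCH3 at 300° (3.5). Total 3.5 kJ/mol.
Max at 120° (22.3 kJ/mol), min at 300° (3.5 kJ/mol); barrier = 18.8 kJ/mol.

18.8 kJ/mol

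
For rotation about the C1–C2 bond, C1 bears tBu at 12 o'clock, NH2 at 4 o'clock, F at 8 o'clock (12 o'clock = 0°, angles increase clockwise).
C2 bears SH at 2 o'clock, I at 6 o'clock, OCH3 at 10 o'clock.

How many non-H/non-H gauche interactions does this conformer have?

6

Non-H gauche pairs: tBu(0°)/SH(60°); tBu(0°)/OCH3(300°); NH2(120°)/SH(60°); NH2(120°)/I(180°); F(240°)/I(180°); F(240°)/OCH3(300°) — 6 interactions.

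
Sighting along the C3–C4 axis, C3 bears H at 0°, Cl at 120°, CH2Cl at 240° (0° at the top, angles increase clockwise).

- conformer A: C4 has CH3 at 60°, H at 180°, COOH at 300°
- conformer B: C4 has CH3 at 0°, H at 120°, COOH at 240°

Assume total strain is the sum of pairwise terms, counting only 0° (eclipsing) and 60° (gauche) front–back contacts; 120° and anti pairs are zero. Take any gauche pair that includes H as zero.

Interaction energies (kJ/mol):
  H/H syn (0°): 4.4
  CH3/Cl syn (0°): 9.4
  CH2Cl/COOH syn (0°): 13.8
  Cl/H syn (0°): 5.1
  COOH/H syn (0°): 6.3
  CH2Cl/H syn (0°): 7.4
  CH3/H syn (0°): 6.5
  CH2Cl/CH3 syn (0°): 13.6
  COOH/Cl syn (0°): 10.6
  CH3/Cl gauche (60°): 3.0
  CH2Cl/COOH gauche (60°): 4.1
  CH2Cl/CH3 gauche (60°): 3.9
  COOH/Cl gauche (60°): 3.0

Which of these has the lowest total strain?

A (staggered): Cl(120°)/CH3(60°) gauche 3.0; CH2Cl(240°)/COOH(300°) gauche 4.1 → 7.1 kJ/mol.
B (eclipsed): H(0°)/CH3(0°) eclipsed 6.5; Cl(120°)/H(120°) eclipsed 5.1; CH2Cl(240°)/COOH(240°) eclipsed 13.8 → 25.4 kJ/mol.
A has the lowest total (7.1 kJ/mol).

A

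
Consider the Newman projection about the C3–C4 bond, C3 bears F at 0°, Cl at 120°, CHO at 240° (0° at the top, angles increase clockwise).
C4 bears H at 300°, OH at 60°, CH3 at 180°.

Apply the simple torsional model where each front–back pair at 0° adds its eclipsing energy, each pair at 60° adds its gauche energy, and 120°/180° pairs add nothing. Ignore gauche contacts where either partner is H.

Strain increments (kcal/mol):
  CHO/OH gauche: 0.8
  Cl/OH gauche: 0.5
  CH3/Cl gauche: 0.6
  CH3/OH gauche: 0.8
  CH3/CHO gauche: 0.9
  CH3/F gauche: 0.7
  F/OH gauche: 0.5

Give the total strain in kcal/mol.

2.5 kcal/mol

This conformer (staggered): F(0°)/OH(60°) gauche 0.5; Cl(120°)/OH(60°) gauche 0.5; Cl(120°)/CH3(180°) gauche 0.6; CHO(240°)/CH3(180°) gauche 0.9 → 2.5 kcal/mol.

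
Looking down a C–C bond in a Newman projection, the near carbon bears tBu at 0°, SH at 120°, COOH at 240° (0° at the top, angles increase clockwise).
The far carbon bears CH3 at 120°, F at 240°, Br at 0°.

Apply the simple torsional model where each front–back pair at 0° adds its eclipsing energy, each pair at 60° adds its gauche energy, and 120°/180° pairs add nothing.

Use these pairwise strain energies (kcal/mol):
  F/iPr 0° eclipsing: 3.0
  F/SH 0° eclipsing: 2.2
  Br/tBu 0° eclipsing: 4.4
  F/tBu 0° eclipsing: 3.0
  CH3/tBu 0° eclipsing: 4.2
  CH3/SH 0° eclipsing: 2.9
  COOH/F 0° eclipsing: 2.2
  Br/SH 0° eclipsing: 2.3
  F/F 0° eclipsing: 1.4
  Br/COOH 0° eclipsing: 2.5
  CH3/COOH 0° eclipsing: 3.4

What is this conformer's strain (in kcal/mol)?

This conformer (eclipsed): tBu(0°)/Br(0°) eclipsed 4.4; SH(120°)/CH3(120°) eclipsed 2.9; COOH(240°)/F(240°) eclipsed 2.2 → 9.5 kcal/mol.

9.5 kcal/mol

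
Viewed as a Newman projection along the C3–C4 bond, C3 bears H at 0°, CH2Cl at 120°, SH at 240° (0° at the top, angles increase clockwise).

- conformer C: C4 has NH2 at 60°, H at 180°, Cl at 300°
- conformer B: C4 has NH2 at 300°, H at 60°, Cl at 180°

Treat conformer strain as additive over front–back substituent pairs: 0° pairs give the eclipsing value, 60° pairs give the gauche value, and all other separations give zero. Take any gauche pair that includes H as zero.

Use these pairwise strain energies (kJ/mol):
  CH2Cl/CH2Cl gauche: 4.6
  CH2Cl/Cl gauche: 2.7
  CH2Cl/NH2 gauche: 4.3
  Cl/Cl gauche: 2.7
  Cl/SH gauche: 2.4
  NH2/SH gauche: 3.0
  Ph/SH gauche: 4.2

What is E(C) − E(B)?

-1.4 kJ/mol

C is staggered. CH2Cl at 120° is gauche with NH2 at 60° (4.3); SH at 240° is gauche with Cl at 300° (2.4). Total 6.7 kJ/mol.
B is staggered. CH2Cl at 120° is gauche with Cl at 180° (2.7); SH at 240° is gauche with NH2 at 300° (3.0); SH at 240° is gauche with Cl at 180° (2.4). Total 8.1 kJ/mol.
E(C) − E(B) = 6.7 − 8.1 = -1.4 kJ/mol.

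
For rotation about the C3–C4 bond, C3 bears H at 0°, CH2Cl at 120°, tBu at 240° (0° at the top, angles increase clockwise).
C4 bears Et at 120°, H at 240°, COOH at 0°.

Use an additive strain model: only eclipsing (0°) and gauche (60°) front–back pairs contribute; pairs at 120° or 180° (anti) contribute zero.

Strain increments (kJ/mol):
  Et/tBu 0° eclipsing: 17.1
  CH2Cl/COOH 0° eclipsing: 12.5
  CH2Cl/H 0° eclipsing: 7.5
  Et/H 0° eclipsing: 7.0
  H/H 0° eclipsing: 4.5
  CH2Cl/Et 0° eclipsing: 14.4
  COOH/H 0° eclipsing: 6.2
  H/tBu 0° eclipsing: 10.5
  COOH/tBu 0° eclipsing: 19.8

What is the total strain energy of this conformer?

31.1 kJ/mol

This conformer (eclipsed): H–COOH eclipsed, CH2Cl–Et eclipsed, tBu–H eclipsed; 6.2 + 14.4 + 10.5 = 31.1 kJ/mol.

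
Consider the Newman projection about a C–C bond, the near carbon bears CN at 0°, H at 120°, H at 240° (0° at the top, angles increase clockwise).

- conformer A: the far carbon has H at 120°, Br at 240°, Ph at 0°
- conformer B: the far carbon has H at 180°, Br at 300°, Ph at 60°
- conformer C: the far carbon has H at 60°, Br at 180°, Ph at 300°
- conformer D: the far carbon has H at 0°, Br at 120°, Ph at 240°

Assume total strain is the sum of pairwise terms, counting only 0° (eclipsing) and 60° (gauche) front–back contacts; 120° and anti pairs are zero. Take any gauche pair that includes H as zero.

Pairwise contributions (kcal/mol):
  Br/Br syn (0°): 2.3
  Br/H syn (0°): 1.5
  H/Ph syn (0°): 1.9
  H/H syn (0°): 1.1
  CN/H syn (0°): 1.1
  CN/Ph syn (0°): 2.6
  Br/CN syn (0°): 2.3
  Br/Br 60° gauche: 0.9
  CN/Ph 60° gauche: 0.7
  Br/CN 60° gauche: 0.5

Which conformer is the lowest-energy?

A (eclipsed): CN–Ph eclipsed, H–H eclipsed, H–Br eclipsed; 2.6 + 1.1 + 1.5 = 5.2 kcal/mol.
B (staggered): CN–Br gauche, CN–Ph gauche; 0.5 + 0.7 = 1.2 kcal/mol.
C (staggered): CN–Ph gauche; 0.7 = 0.7 kcal/mol.
D (eclipsed): CN–H eclipsed, H–Br eclipsed, H–Ph eclipsed; 1.1 + 1.5 + 1.9 = 4.5 kcal/mol.
C has the lowest total (0.7 kcal/mol).

C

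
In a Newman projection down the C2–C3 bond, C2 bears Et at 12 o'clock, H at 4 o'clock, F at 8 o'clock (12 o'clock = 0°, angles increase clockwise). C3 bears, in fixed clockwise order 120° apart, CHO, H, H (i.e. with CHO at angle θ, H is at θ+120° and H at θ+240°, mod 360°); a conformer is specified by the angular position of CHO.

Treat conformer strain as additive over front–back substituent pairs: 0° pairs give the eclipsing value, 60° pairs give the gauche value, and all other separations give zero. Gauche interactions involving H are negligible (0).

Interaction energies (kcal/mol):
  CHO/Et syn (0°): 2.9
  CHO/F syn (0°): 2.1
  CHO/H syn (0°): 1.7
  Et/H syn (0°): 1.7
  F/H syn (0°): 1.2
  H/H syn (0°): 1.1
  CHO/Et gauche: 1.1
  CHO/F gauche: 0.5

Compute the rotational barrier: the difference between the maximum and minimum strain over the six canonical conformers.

4.7 kcal/mol

CHO at 0° (eclipsed): Et(0°)/CHO(0°) eclipsed 2.9; H(120°)/H(120°) eclipsed 1.1; F(240°)/H(240°) eclipsed 1.2 → 5.2 kcal/mol.
CHO at 60° (staggered): Et(0°)/CHO(60°) gauche 1.1 → 1.1 kcal/mol.
CHO at 120° (eclipsed): Et(0°)/H(0°) eclipsed 1.7; H(120°)/CHO(120°) eclipsed 1.7; F(240°)/H(240°) eclipsed 1.2 → 4.6 kcal/mol.
CHO at 180° (staggered): F(240°)/CHO(180°) gauche 0.5 → 0.5 kcal/mol.
CHO at 240° (eclipsed): Et(0°)/H(0°) eclipsed 1.7; H(120°)/H(120°) eclipsed 1.1; F(240°)/CHO(240°) eclipsed 2.1 → 4.9 kcal/mol.
CHO at 300° (staggered): Et(0°)/CHO(300°) gauche 1.1; F(240°)/CHO(300°) gauche 0.5 → 1.6 kcal/mol.
Max at 0° (5.2 kcal/mol), min at 180° (0.5 kcal/mol); barrier = 4.7 kcal/mol.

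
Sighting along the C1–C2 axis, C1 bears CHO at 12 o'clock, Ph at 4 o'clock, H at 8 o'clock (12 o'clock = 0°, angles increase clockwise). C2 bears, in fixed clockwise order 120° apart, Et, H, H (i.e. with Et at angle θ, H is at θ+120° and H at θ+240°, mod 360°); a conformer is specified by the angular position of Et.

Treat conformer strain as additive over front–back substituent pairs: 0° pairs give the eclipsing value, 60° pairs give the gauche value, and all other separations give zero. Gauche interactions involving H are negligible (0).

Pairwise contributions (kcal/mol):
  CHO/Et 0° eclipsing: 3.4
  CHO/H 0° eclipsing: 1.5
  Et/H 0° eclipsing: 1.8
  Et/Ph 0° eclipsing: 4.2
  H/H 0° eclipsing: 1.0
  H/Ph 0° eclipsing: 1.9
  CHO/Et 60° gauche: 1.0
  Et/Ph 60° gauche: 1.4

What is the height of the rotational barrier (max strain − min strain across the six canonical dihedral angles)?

5.7 kcal/mol

Et at 0° (eclipsed): CHO–Et eclipsed, Ph–H eclipsed, H–H eclipsed; 3.4 + 1.9 + 1.0 = 6.3 kcal/mol.
Et at 60° (staggered): CHO–Et gauche, Ph–Et gauche; 1.0 + 1.4 = 2.4 kcal/mol.
Et at 120° (eclipsed): CHO–H eclipsed, Ph–Et eclipsed, H–H eclipsed; 1.5 + 4.2 + 1.0 = 6.7 kcal/mol.
Et at 180° (staggered): Ph–Et gauche; 1.4 = 1.4 kcal/mol.
Et at 240° (eclipsed): CHO–H eclipsed, Ph–H eclipsed, H–Et eclipsed; 1.5 + 1.9 + 1.8 = 5.2 kcal/mol.
Et at 300° (staggered): CHO–Et gauche; 1.0 = 1.0 kcal/mol.
Max at 120° (6.7 kcal/mol), min at 300° (1.0 kcal/mol); barrier = 5.7 kcal/mol.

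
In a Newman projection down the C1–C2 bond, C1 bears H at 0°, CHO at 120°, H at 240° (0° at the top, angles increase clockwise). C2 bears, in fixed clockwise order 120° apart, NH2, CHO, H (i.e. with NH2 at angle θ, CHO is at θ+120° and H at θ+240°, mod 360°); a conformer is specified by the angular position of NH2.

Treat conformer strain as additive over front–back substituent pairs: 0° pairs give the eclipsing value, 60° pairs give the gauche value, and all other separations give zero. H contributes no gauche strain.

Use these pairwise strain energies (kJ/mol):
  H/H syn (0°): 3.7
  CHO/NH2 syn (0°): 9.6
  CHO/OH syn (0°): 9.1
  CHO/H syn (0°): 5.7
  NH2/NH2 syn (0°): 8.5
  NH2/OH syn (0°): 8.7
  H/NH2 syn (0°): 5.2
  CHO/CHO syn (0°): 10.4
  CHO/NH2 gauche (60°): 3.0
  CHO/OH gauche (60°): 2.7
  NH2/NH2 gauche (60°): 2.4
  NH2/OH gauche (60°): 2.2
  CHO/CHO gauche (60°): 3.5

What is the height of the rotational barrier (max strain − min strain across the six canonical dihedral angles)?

16.3 kJ/mol

NH2 at 0° (eclipsed): H–NH2 eclipsed, CHO–CHO eclipsed, H–H eclipsed; 5.2 + 10.4 + 3.7 = 19.3 kJ/mol.
NH2 at 60° (staggered): CHO–NH2 gauche, CHO–CHO gauche; 3.0 + 3.5 = 6.5 kJ/mol.
NH2 at 120° (eclipsed): H–H eclipsed, CHO–NH2 eclipsed, H–CHO eclipsed; 3.7 + 9.6 + 5.7 = 19.0 kJ/mol.
NH2 at 180° (staggered): CHO–NH2 gauche; 3.0 = 3.0 kJ/mol.
NH2 at 240° (eclipsed): H–CHO eclipsed, CHO–H eclipsed, H–NH2 eclipsed; 5.7 + 5.7 + 5.2 = 16.6 kJ/mol.
NH2 at 300° (staggered): CHO–CHO gauche; 3.5 = 3.5 kJ/mol.
Max at 0° (19.3 kJ/mol), min at 180° (3.0 kJ/mol); barrier = 16.3 kJ/mol.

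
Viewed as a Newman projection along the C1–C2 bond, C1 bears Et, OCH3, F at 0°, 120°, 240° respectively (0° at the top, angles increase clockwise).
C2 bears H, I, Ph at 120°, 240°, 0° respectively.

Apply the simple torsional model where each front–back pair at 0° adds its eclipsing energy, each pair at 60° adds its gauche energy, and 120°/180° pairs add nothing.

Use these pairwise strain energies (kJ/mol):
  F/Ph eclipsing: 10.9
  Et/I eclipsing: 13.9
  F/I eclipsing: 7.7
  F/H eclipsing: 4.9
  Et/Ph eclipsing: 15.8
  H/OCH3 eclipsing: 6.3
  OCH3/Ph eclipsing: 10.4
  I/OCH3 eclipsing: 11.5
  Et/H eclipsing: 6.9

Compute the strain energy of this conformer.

29.8 kJ/mol

This conformer is eclipsed. Et at 0° is eclipsed with Ph at 0° (15.8); OCH3 at 120° is eclipsed with H at 120° (6.3); F at 240° is eclipsed with I at 240° (7.7). Total 29.8 kJ/mol.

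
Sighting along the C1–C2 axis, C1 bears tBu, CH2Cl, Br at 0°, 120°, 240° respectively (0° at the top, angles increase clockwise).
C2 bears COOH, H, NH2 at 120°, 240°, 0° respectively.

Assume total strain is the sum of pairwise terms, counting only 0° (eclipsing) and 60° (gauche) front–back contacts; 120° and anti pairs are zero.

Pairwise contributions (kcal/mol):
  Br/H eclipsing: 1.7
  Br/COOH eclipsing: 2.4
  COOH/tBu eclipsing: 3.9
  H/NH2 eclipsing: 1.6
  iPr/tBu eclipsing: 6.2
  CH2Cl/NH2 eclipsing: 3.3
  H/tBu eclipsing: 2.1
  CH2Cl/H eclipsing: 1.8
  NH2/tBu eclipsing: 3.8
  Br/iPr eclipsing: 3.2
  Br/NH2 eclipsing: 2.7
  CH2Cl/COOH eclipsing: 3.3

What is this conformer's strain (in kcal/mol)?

This conformer (eclipsed): tBu–NH2 eclipsed, CH2Cl–COOH eclipsed, Br–H eclipsed; 3.8 + 3.3 + 1.7 = 8.8 kcal/mol.

8.8 kcal/mol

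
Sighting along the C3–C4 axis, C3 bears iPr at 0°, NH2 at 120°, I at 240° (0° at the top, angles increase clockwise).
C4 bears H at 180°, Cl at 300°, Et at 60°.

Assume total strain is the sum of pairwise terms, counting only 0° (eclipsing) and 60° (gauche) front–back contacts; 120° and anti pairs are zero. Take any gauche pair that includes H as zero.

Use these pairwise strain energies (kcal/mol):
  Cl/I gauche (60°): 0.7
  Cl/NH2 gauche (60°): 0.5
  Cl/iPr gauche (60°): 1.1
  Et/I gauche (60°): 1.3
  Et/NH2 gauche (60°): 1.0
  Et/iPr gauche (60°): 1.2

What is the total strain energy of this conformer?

4.0 kcal/mol

This conformer is staggered. iPr at 0° is gauche with Cl at 300° (1.1); iPr at 0° is gauche with Et at 60° (1.2); NH2 at 120° is gauche with Et at 60° (1.0); I at 240° is gauche with Cl at 300° (0.7). Total 4.0 kcal/mol.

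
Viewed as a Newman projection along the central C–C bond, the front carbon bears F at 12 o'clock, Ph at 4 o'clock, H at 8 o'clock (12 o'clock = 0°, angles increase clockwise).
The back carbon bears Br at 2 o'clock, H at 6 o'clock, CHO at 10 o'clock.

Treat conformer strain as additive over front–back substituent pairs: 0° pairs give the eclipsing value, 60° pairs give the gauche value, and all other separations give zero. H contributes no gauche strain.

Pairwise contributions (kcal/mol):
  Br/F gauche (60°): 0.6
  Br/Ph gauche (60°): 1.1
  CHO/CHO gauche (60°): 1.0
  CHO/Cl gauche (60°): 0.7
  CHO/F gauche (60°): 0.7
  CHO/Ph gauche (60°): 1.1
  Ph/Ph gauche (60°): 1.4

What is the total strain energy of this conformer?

2.4 kcal/mol

This conformer (staggered): F(0°)/Br(60°) gauche 0.6; F(0°)/CHO(300°) gauche 0.7; Ph(120°)/Br(60°) gauche 1.1 → 2.4 kcal/mol.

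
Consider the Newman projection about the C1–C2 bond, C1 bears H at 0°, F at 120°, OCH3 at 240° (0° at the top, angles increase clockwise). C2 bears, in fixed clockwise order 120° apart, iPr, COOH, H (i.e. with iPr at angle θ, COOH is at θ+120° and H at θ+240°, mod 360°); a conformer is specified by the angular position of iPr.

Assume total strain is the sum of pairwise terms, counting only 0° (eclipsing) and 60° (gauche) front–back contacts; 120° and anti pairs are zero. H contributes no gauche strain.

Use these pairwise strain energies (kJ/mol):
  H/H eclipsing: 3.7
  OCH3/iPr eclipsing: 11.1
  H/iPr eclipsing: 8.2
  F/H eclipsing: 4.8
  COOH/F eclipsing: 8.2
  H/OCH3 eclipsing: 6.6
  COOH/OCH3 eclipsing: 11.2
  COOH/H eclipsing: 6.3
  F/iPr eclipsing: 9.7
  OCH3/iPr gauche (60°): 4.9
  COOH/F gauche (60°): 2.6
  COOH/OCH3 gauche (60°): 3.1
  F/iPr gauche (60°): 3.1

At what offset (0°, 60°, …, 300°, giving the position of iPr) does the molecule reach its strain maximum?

iPr at 0° (eclipsed): H(0°)/iPr(0°) eclipsed 8.2; F(120°)/COOH(120°) eclipsed 8.2; OCH3(240°)/H(240°) eclipsed 6.6 → 23.0 kJ/mol.
iPr at 60° (staggered): F(120°)/iPr(60°) gauche 3.1; F(120°)/COOH(180°) gauche 2.6; OCH3(240°)/COOH(180°) gauche 3.1 → 8.8 kJ/mol.
iPr at 120° (eclipsed): H(0°)/H(0°) eclipsed 3.7; F(120°)/iPr(120°) eclipsed 9.7; OCH3(240°)/COOH(240°) eclipsed 11.2 → 24.6 kJ/mol.
iPr at 180° (staggered): F(120°)/iPr(180°) gauche 3.1; OCH3(240°)/iPr(180°) gauche 4.9; OCH3(240°)/COOH(300°) gauche 3.1 → 11.1 kJ/mol.
iPr at 240° (eclipsed): H(0°)/COOH(0°) eclipsed 6.3; F(120°)/H(120°) eclipsed 4.8; OCH3(240°)/iPr(240°) eclipsed 11.1 → 22.2 kJ/mol.
iPr at 300° (staggered): F(120°)/COOH(60°) gauche 2.6; OCH3(240°)/iPr(300°) gauche 4.9 → 7.5 kJ/mol.
The maximum (24.6 kJ/mol) occurs with iPr at 120°.

120°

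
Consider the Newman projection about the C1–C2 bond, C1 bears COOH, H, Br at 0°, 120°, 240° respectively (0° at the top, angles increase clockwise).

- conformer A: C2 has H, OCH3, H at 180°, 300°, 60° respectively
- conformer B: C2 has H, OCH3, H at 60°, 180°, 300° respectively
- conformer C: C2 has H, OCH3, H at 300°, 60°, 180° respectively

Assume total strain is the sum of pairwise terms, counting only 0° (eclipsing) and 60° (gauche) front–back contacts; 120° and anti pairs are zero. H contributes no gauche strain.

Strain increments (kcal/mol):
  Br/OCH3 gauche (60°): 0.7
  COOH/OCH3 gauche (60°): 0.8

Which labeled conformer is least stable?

A

A (staggered): COOH–OCH3 gauche, Br–OCH3 gauche; 0.8 + 0.7 = 1.5 kcal/mol.
B (staggered): Br–OCH3 gauche; 0.7 = 0.7 kcal/mol.
C (staggered): COOH–OCH3 gauche; 0.8 = 0.8 kcal/mol.
A has the highest total (1.5 kcal/mol).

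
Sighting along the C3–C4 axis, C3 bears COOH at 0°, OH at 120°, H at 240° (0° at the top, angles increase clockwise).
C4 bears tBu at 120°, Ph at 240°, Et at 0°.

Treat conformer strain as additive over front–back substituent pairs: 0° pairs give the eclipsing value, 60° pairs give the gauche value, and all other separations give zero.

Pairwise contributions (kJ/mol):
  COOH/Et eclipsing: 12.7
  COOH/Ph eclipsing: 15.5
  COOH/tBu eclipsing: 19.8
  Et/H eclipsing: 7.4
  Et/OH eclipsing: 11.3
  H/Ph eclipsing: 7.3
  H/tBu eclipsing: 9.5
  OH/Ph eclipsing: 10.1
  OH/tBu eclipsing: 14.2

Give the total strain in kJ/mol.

34.2 kJ/mol

This conformer (eclipsed): COOH–Et eclipsed, OH–tBu eclipsed, H–Ph eclipsed; 12.7 + 14.2 + 7.3 = 34.2 kJ/mol.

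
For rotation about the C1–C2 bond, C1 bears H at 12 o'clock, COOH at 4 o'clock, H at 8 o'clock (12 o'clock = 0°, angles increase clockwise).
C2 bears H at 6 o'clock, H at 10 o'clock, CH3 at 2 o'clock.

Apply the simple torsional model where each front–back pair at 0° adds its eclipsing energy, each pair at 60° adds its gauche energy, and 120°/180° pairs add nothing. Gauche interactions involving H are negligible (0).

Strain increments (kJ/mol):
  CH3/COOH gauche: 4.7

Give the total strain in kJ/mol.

This conformer (staggered): COOH(120°)/CH3(60°) gauche 4.7 → 4.7 kJ/mol.

4.7 kJ/mol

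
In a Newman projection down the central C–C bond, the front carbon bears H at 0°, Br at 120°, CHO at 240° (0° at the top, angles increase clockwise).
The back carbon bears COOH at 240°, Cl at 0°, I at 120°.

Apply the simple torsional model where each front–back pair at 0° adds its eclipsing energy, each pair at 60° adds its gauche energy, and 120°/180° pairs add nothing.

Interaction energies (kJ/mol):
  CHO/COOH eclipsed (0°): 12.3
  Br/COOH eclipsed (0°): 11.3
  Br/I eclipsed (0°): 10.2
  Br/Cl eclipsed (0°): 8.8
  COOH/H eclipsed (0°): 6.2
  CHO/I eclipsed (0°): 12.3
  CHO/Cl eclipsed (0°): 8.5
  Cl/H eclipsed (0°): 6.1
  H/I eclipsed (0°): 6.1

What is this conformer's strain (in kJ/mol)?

28.6 kJ/mol

This conformer (eclipsed): H(0°)/Cl(0°) eclipsed 6.1; Br(120°)/I(120°) eclipsed 10.2; CHO(240°)/COOH(240°) eclipsed 12.3 → 28.6 kJ/mol.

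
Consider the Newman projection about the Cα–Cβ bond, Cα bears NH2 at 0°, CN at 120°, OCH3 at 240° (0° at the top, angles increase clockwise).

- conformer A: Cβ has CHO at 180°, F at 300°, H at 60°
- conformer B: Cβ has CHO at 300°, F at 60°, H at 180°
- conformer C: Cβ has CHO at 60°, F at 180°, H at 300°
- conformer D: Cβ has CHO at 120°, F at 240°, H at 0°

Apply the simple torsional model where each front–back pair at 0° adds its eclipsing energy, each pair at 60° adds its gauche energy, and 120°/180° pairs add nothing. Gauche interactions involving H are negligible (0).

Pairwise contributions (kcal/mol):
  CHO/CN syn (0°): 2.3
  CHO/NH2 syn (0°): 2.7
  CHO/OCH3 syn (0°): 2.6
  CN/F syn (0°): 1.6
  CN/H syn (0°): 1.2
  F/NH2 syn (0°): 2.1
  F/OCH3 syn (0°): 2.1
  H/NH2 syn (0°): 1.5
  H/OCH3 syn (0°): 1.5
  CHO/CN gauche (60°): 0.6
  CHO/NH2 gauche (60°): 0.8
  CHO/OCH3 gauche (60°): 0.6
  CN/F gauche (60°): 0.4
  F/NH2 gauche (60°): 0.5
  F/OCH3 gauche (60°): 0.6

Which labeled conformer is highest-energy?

A (staggered): NH2–F gauche, CN–CHO gauche, OCH3–CHO gauche, OCH3–F gauche; 0.5 + 0.6 + 0.6 + 0.6 = 2.3 kcal/mol.
B (staggered): NH2–CHO gauche, NH2–F gauche, CN–F gauche, OCH3–CHO gauche; 0.8 + 0.5 + 0.4 + 0.6 = 2.3 kcal/mol.
C (staggered): NH2–CHO gauche, CN–CHO gauche, CN–F gauche, OCH3–F gauche; 0.8 + 0.6 + 0.4 + 0.6 = 2.4 kcal/mol.
D (eclipsed): NH2–H eclipsed, CN–CHO eclipsed, OCH3–F eclipsed; 1.5 + 2.3 + 2.1 = 5.9 kcal/mol.
D has the highest total (5.9 kcal/mol).

D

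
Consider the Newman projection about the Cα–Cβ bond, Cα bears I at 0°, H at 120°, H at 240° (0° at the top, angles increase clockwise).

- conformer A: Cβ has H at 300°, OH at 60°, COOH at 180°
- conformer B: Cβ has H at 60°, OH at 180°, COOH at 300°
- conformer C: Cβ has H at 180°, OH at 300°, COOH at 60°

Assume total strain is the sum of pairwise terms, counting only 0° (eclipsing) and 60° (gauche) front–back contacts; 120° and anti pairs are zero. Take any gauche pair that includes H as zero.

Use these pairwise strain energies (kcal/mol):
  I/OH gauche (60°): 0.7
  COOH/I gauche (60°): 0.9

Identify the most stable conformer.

A (staggered): I(0°)/OH(60°) gauche 0.7 → 0.7 kcal/mol.
B (staggered): I(0°)/COOH(300°) gauche 0.9 → 0.9 kcal/mol.
C (staggered): I(0°)/OH(300°) gauche 0.7; I(0°)/COOH(60°) gauche 0.9 → 1.6 kcal/mol.
A has the lowest total (0.7 kcal/mol).

A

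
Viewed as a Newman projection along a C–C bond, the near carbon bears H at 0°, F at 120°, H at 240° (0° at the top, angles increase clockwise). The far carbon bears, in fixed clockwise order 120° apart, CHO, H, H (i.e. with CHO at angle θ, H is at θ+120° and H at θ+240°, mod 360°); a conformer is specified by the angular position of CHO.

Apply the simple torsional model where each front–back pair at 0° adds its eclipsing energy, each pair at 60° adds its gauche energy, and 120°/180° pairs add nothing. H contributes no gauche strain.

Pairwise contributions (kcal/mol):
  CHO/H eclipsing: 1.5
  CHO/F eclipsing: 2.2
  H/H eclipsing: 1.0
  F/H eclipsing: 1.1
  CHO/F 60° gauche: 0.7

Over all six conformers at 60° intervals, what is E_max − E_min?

4.2 kcal/mol

CHO at 0° (eclipsed): H–CHO eclipsed, F–H eclipsed, H–H eclipsed; 1.5 + 1.1 + 1.0 = 3.6 kcal/mol.
CHO at 60° (staggered): F–CHO gauche; 0.7 = 0.7 kcal/mol.
CHO at 120° (eclipsed): H–H eclipsed, F–CHO eclipsed, H–H eclipsed; 1.0 + 2.2 + 1.0 = 4.2 kcal/mol.
CHO at 180° (staggered): F–CHO gauche; 0.7 = 0.7 kcal/mol.
CHO at 240° (eclipsed): H–H eclipsed, F–H eclipsed, H–CHO eclipsed; 1.0 + 1.1 + 1.5 = 3.6 kcal/mol.
CHO at 300° (staggered): no non-H gauche contacts → 0.0 kcal/mol.
Max at 120° (4.2 kcal/mol), min at 300° (0.0 kcal/mol); barrier = 4.2 kcal/mol.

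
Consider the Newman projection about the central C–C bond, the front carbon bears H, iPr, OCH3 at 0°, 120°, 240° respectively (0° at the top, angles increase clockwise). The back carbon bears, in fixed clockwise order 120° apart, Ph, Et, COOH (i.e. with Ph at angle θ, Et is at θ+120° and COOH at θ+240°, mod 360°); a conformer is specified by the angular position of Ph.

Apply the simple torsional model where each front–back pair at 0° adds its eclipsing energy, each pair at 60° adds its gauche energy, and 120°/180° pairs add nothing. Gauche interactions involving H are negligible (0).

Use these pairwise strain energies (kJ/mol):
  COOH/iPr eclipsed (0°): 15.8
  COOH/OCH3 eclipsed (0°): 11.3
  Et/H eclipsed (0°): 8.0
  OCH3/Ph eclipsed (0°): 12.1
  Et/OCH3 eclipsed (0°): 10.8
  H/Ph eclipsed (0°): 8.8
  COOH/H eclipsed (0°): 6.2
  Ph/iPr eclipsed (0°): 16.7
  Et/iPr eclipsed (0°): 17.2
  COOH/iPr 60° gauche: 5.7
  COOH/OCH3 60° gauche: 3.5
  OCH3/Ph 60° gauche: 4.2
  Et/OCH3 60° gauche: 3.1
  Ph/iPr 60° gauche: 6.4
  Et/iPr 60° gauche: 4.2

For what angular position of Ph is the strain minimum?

Ph at 0° (eclipsed): H(0°)/Ph(0°) eclipsed 8.8; iPr(120°)/Et(120°) eclipsed 17.2; OCH3(240°)/COOH(240°) eclipsed 11.3 → 37.3 kJ/mol.
Ph at 60° (staggered): iPr(120°)/Ph(60°) gauche 6.4; iPr(120°)/Et(180°) gauche 4.2; OCH3(240°)/Et(180°) gauche 3.1; OCH3(240°)/COOH(300°) gauche 3.5 → 17.2 kJ/mol.
Ph at 120° (eclipsed): H(0°)/COOH(0°) eclipsed 6.2; iPr(120°)/Ph(120°) eclipsed 16.7; OCH3(240°)/Et(240°) eclipsed 10.8 → 33.7 kJ/mol.
Ph at 180° (staggered): iPr(120°)/Ph(180°) gauche 6.4; iPr(120°)/COOH(60°) gauche 5.7; OCH3(240°)/Ph(180°) gauche 4.2; OCH3(240°)/Et(300°) gauche 3.1 → 19.4 kJ/mol.
Ph at 240° (eclipsed): H(0°)/Et(0°) eclipsed 8.0; iPr(120°)/COOH(120°) eclipsed 15.8; OCH3(240°)/Ph(240°) eclipsed 12.1 → 35.9 kJ/mol.
Ph at 300° (staggered): iPr(120°)/Et(60°) gauche 4.2; iPr(120°)/COOH(180°) gauche 5.7; OCH3(240°)/Ph(300°) gauche 4.2; OCH3(240°)/COOH(180°) gauche 3.5 → 17.6 kJ/mol.
The minimum (17.2 kJ/mol) occurs with Ph at 60°.

60°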